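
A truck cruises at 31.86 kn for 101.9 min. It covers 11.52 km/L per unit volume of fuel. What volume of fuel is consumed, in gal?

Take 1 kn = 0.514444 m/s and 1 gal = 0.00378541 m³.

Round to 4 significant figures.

31.86 kn → 16.3902 m/s
101.9 min → 6114 s
d = v × t = 16.3902 × 6114 = 100210 m
11.52 km/L → 1.152×10⁷ m/m³
V = d / (distance per unit fuel) = 100210 / 1.152×10⁷ = 0.00869878 m³
In gal: 0.00869878 / 0.00378541 = 2.29798 gal

2.298 gal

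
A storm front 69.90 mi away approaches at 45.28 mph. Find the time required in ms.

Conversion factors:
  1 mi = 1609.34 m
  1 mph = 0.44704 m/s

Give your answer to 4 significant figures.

69.90 mi × 1609.34 = 112493 m
45.28 mph × 0.44704 = 20.242 m/s
t = d / v = 112493 m / 20.242 m/s = 5557.41 s
5557.41 s ÷ (0.001 s/ms) = 5.55741×10⁶ ms

5.557×10⁶ ms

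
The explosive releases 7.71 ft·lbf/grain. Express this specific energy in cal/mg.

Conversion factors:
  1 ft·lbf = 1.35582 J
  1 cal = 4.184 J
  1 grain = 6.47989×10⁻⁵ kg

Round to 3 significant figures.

7.71 ft·lbf/grain × 1.35582 J/ft·lbf ÷ 6.47989×10⁻⁵ kg/grain = 161320 J/kg
161320 J/kg ÷ 4.184 J/cal × 10⁻⁶ kg/mg = 0.0385564 cal/mg

0.0386 cal/mg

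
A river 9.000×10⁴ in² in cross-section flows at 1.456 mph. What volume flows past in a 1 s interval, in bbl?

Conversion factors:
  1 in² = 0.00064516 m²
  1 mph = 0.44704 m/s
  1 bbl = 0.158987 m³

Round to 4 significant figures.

1.456 mph × 0.44704 → 0.65089 m/s
9.000×10⁴ in² × 0.00064516 → 58.0644 m²
V = v × A × t = 0.65089 m/s × 58.0644 m² × 1 s = 37.7935 m³
37.7935 m³ ÷ (0.158987 m³/bbl) = 237.714 bbl

237.7 bbl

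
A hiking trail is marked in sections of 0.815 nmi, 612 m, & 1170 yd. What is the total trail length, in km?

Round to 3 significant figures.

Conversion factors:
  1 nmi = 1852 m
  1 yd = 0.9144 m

0.815 nmi × 1852 → 1509.38 m
612 m (already m)
1170 yd × 0.9144 → 1069.85 m
Combined: 1509.38 + 612 + 1069.85 = 3191.23 m
In km: 3191.23 / 1000 = 3.19123 km

3.19 km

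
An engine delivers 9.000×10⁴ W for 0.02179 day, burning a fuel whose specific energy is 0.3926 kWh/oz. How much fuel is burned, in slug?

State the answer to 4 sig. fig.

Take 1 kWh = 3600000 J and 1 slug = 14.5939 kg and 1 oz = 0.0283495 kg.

0.2329 slug

0.02179 day → 1882.66 s
E = P × t = 90000 × 1882.66 = 1.69439×10⁸ J
0.3926 kWh/oz → 4.98548×10⁷ J/kg
m = E / e_s = 1.69439×10⁸ / 4.98548×10⁷ = 3.39865 kg
In slug: 3.39865 / 14.5939 = 0.232882 slug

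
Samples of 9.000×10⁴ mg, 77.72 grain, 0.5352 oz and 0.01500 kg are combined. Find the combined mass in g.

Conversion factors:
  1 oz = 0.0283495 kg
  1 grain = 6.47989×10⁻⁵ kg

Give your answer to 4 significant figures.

125.2 g

9.000×10⁴ mg × 10⁻⁶ = 0.09 kg
77.72 grain × 6.47989×10⁻⁵ = 0.00503617 kg
0.5352 oz × 0.0283495 = 0.0151727 kg
0.01500 kg (already kg)
Total: 0.09 + 0.00503617 + 0.0151727 + 0.015 = 0.125209 kg
In g: 0.125209 / 0.001 = 125.209 g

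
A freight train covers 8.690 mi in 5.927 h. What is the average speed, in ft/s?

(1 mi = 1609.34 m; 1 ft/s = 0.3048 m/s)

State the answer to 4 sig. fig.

8.690 mi × 1609.34 → 13985.2 m
5.927 h × 3600 → 21337.2 s
v = d / t = 13985.2 m / 21337.2 s = 0.655437 m/s
0.655437 m/s ÷ (0.3048 m/s/ft/s) = 2.15038 ft/s

2.150 ft/s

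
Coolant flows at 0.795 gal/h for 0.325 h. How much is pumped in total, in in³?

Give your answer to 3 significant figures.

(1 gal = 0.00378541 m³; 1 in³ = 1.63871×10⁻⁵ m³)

59.7 in³

0.795 gal/h → 8.35945×10⁻⁷ m³/s
0.325 h → 1170 s
V = Q × t = 8.35945×10⁻⁷ × 1170 = 9.78056×10⁻⁴ m³
In in³: 9.78056×10⁻⁴ / 1.63871×10⁻⁵ = 59.6845 in³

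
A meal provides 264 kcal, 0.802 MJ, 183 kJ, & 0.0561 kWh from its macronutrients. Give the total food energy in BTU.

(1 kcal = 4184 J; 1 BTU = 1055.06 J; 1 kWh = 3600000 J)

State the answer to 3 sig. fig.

2170 BTU

264 kcal × 4184 = 1.10458×10⁶ J
0.802 MJ × 1000000 = 802000 J
183 kJ × 1000 = 183000 J
0.0561 kWh × 3600000 = 201960 J
Sum: 1.10458×10⁶ + 802000 + 183000 + 201960 = 2.29154×10⁶ J
In BTU: 2.29154×10⁶ / 1055.06 = 2171.95 BTU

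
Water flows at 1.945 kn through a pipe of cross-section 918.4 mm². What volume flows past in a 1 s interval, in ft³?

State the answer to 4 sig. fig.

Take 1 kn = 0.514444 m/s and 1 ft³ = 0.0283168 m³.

1.945 kn × 0.514444 = 1.00059 m/s
918.4 mm² × 10⁻⁶ = 9.184×10⁻⁴ m²
V = v × A × t = 1.00059 m/s × 9.184×10⁻⁴ m² × 1 s = 9.18942×10⁻⁴ m³
9.18942×10⁻⁴ m³ ÷ (0.0283168 m³/ft³) = 0.0324522 ft³

0.03245 ft³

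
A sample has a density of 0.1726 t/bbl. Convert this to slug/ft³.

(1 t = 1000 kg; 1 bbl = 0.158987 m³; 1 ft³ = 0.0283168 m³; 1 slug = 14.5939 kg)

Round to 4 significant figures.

2.106 slug/ft³

0.1726 t/bbl × 1000 kg/t ÷ 0.158987 m³/bbl = 1085.62 kg/m³
1085.62 kg/m³ ÷ 14.5939 kg/slug × 0.0283168 m³/ft³ = 2.10645 slug/ft³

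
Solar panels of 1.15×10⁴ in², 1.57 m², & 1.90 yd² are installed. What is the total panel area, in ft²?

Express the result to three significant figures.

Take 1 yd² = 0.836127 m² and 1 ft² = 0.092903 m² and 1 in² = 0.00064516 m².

1.15×10⁴ in² × 0.00064516 = 7.41934 m²
1.57 m² (already m²)
1.90 yd² × 0.836127 = 1.58864 m²
Total: 7.41934 + 1.57 + 1.58864 = 10.578 m²
In ft²: 10.578 / 0.092903 = 113.861 ft²

114 ft²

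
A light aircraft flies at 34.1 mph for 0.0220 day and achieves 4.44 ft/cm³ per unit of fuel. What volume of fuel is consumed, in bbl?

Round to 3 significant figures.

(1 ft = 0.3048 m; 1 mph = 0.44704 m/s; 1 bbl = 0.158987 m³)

0.135 bbl

34.1 mph → 15.2441 m/s
0.0220 day → 1900.8 s
d = v × t = 15.2441 × 1900.8 = 28976 m
4.44 ft/cm³ → 1.35331×10⁶ m/m³
V = d / (distance per unit fuel) = 28976 / 1.35331×10⁶ = 0.0214112 m³
In bbl: 0.0214112 / 0.158987 = 0.134673 bbl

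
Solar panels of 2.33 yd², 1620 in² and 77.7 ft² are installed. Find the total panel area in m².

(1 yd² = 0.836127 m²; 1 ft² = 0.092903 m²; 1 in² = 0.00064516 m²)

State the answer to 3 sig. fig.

10.2 m²

2.33 yd² × 0.836127 = 1.94818 m²
1620 in² × 0.00064516 = 1.04516 m²
77.7 ft² × 0.092903 = 7.21856 m²
Combined: 1.94818 + 1.04516 + 7.21856 = 10.2119 m²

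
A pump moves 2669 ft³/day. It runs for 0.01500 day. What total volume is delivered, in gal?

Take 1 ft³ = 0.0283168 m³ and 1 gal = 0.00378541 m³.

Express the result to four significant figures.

2669 ft³/day → 8.7474×10⁻⁴ m³/s
0.01500 day → 1296 s
V = Q × t = 8.7474×10⁻⁴ × 1296 = 1.13366 m³
In gal: 1.13366 / 0.00378541 = 299.481 gal

299.5 gal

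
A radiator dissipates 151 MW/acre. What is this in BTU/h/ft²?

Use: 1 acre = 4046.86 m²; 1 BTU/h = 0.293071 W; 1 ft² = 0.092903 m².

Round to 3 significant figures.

151 MW/acre × 1000000 W/MW ÷ 4046.86 m²/acre = 37312.9 W/m²
37312.9 W/m² ÷ 0.293071 W/BTU/h × 0.092903 m²/ft² = 11828.1 BTU/h/ft²

1.18×10⁴ BTU/h/ft²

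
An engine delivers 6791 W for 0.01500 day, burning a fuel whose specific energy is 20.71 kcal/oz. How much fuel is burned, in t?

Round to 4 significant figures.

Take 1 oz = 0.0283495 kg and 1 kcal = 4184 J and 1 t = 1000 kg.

0.002879 t

0.01500 day → 1296 s
E = P × t = 6791 × 1296 = 8.80114×10⁶ J
20.71 kcal/oz → 3.05651×10⁶ J/kg
m = E / e_s = 8.80114×10⁶ / 3.05651×10⁶ = 2.87947 kg
In t: 2.87947 / 1000 = 0.00287947 t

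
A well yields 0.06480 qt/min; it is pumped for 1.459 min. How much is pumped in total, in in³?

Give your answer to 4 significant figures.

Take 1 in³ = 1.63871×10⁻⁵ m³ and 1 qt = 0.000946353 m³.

5.460 in³

0.06480 qt/min → 1.02206×10⁻⁶ m³/s
1.459 min → 87.54 s
V = Q × t = 1.02206×10⁻⁶ × 87.54 = 8.94711×10⁻⁵ m³
In in³: 8.94711×10⁻⁵ / 1.63871×10⁻⁵ = 5.45985 in³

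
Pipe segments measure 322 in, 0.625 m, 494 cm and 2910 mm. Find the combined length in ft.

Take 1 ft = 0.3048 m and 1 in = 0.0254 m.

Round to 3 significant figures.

322 in × 0.0254 = 8.1788 m
0.625 m (already m)
494 cm × 0.01 = 4.94 m
2910 mm × 0.001 = 2.91 m
Total: 8.1788 + 0.625 + 4.94 + 2.91 = 16.6538 m
In ft: 16.6538 / 0.3048 = 54.6385 ft

54.6 ft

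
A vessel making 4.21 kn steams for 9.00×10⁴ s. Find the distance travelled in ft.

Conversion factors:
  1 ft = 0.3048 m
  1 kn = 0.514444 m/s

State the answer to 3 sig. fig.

6.40×10⁵ ft

4.21 kn × 0.514444 = 2.16581 m/s
d = v × t = 2.16581 m/s × 90000 s = 194923 m
194923 m ÷ (0.3048 m/ft) = 639511 ft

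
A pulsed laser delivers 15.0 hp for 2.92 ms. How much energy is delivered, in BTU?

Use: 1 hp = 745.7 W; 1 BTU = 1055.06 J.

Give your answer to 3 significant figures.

0.0310 BTU

15.0 hp × 745.7 → 11185.5 W
2.92 ms × 0.001 → 0.00292 s
E = P × t = 11185.5 W × 0.00292 s = 32.6617 J
32.6617 J ÷ (1055.06 J/BTU) = 0.0309572 BTU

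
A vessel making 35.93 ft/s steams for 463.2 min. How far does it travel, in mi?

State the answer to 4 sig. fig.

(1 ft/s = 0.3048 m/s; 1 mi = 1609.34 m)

189.1 mi

35.93 ft/s × 0.3048 → 10.9515 m/s
463.2 min × 60 → 27792 s
d = v × t = 10.9515 m/s × 27792 s = 304364 m
304364 m ÷ (1609.34 m/mi) = 189.123 mi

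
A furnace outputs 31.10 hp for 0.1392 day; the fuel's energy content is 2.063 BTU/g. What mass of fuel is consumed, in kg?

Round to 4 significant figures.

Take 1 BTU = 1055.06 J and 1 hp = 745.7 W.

31.10 hp → 23191.3 W
0.1392 day → 12026.9 s
E = P × t = 23191.3 × 12026.9 = 2.78919×10⁸ J
2.063 BTU/g → 2.17659×10⁶ J/kg
m = E / e_s = 2.78919×10⁸ / 2.17659×10⁶ = 128.145 kg

128.1 kg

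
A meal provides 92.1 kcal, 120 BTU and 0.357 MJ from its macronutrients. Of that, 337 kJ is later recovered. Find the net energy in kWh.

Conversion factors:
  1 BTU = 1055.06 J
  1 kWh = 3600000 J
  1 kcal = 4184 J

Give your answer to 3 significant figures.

92.1 kcal × 4184 → 385346 J
120 BTU × 1055.06 → 126607 J
0.357 MJ × 1000000 → 357000 J
337 kJ × 1000 → 337000 J
Net: 385346 + 126607 + 357000 − 337000 = 531953 J
In kWh: 531953 / 3600000 = 0.147765 kWh

0.148 kWh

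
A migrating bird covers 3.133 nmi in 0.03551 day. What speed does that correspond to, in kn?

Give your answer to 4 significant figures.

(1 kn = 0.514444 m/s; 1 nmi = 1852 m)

3.676 kn

3.133 nmi × 1852 → 5802.32 m
0.03551 day × 86400 → 3068.06 s
v = d / t = 5802.32 m / 3068.06 s = 1.8912 m/s
1.8912 m/s ÷ (0.514444 m/s/kn) = 3.6762 kn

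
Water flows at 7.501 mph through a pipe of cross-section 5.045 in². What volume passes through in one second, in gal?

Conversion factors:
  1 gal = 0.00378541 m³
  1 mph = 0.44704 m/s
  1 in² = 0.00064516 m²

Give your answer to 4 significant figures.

2.883 gal

7.501 mph × 0.44704 → 3.35325 m/s
5.045 in² × 0.00064516 → 0.00325483 m²
V = v × A × t = 3.35325 m/s × 0.00325483 m² × 1 s = 0.0109143 m³
0.0109143 m³ ÷ (0.00378541 m³/gal) = 2.88325 gal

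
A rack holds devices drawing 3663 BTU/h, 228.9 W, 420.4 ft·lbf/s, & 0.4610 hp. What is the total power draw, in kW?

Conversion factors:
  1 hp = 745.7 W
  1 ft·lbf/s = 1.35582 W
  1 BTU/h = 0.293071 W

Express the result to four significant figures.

2.216 kW

3663 BTU/h × 0.293071 = 1073.52 W
228.9 W (already W)
420.4 ft·lbf/s × 1.35582 = 569.987 W
0.4610 hp × 745.7 = 343.768 W
Total: 1073.52 + 228.9 + 569.987 + 343.768 = 2216.17 W
In kW: 2216.17 / 1000 = 2.21617 kW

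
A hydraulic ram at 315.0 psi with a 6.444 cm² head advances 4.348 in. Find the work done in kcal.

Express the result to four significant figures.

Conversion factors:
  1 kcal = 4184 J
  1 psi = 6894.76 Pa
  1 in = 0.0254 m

315.0 psi → 2.17185×10⁶ Pa
6.444 cm² → 6.444×10⁻⁴ m²
F = P × A = 2.17185×10⁶ × 6.444×10⁻⁴ = 1399.54 N
4.348 in → 0.110439 m
W = F × d = 1399.54 × 0.110439 = 154.564 J
In kcal: 154.564 / 4184 = 0.0369417 kcal

0.03694 kcal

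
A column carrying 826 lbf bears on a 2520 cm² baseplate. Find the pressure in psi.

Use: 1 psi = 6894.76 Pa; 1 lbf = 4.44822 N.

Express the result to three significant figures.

2.11 psi

826 lbf × 4.44822 = 3674.23 N
2520 cm² × 0.0001 = 0.252 m²
P = F / A = 3674.23 N / 0.252 m² = 14580.3 Pa
14580.3 Pa ÷ (6894.76 Pa/psi) = 2.11469 psi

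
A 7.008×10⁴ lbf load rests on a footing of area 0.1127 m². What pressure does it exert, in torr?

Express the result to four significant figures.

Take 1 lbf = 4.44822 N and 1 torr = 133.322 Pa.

7.008×10⁴ lbf × 4.44822 = 311731 N
P = F / A = 311731 N / 0.1127 m² = 2.76602×10⁶ Pa
2.76602×10⁶ Pa ÷ (133.322 Pa/torr) = 20746.9 torr

2.075×10⁴ torr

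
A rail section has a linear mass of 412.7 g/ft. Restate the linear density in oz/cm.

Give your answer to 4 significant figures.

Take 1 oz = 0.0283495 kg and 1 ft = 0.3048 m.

412.7 g/ft × 0.001 kg/g ÷ 0.3048 m/ft = 1.354 kg/m
1.354 kg/m ÷ 0.0283495 kg/oz × 0.01 m/cm = 0.47761 oz/cm

0.4776 oz/cm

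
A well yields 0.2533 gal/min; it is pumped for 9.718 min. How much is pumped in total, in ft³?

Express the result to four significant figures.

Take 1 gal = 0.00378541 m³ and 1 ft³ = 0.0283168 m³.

0.2533 gal/min → 1.59807×10⁻⁵ m³/s
9.718 min → 583.08 s
V = Q × t = 1.59807×10⁻⁵ × 583.08 = 0.00931803 m³
In ft³: 0.00931803 / 0.0283168 = 0.329064 ft³

0.3291 ft³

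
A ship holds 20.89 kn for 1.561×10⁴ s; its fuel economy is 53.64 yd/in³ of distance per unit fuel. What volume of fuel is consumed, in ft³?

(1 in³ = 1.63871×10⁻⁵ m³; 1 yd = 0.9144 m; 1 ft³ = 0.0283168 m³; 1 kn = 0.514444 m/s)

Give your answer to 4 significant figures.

1.979 ft³

20.89 kn → 10.7467 m/s
d = v × t = 10.7467 × 15610 = 167756 m
53.64 yd/in³ → 2.99311×10⁶ m/m³
V = d / (distance per unit fuel) = 167756 / 2.99311×10⁶ = 0.0560474 m³
In ft³: 0.0560474 / 0.0283168 = 1.9793 ft³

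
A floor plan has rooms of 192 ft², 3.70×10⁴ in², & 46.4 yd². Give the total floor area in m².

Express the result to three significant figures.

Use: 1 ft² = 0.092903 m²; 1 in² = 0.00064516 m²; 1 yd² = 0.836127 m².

192 ft² × 0.092903 → 17.8374 m²
3.70×10⁴ in² × 0.00064516 → 23.8709 m²
46.4 yd² × 0.836127 → 38.7963 m²
Total: 17.8374 + 23.8709 + 38.7963 = 80.5046 m²

80.5 m²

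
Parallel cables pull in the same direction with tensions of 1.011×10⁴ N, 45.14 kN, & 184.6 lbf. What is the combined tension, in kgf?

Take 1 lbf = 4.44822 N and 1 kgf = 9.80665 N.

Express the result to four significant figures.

1.011×10⁴ N (already N)
45.14 kN × 1000 = 45140 N
184.6 lbf × 4.44822 = 821.141 N
Combined: 10110 + 45140 + 821.141 = 56071.1 N
In kgf: 56071.1 / 9.80665 = 5717.66 kgf

5718 kgf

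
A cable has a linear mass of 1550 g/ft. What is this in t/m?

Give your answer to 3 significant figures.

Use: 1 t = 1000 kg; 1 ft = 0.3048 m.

0.00509 t/m

1550 g/ft × 0.001 kg/g ÷ 0.3048 m/ft = 5.0853 kg/m
5.0853 kg/m ÷ 1000 kg/t = 0.0050853 t/m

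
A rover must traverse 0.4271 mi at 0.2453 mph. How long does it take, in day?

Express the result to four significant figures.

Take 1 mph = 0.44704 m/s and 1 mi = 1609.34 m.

0.4271 mi × 1609.34 → 687.349 m
0.2453 mph × 0.44704 → 0.109659 m/s
t = d / v = 687.349 m / 0.109659 m/s = 6268.06 s
6268.06 s ÷ (86400 s/day) = 0.072547 day

0.07255 day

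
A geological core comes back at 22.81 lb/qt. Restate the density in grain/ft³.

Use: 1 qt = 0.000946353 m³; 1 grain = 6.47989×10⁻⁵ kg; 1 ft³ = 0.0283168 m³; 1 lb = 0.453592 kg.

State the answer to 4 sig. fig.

22.81 lb/qt × 0.453592 kg/lb ÷ 0.000946353 m³/qt = 10933 kg/m³
10933 kg/m³ ÷ 6.47989×10⁻⁵ kg/grain × 0.0283168 m³/ft³ = 4.77767×10⁶ grain/ft³

4.778×10⁶ grain/ft³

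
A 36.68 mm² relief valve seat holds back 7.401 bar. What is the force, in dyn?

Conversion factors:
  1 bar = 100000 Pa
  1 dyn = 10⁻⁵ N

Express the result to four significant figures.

2.715×10⁶ dyn

7.401 bar × 100000 = 740100 Pa
36.68 mm² × 10⁻⁶ = 3.668×10⁻⁵ m²
F = P × A = 740100 Pa × 3.668×10⁻⁵ m² = 27.1469 N
27.1469 N ÷ (10⁻⁵ N/dyn) = 2.71469×10⁶ dyn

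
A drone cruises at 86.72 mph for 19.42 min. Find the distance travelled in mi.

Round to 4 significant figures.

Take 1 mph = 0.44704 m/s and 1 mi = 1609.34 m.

28.07 mi

86.72 mph × 0.44704 → 38.7673 m/s
19.42 min × 60 → 1165.2 s
d = v × t = 38.7673 m/s × 1165.2 s = 45171.7 m
45171.7 m ÷ (1609.34 m/mi) = 28.0685 mi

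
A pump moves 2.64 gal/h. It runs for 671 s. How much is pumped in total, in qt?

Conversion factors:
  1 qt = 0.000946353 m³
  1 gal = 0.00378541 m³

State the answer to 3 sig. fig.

1.97 qt

2.64 gal/h → 2.77597×10⁻⁶ m³/s
V = Q × t = 2.77597×10⁻⁶ × 671 = 0.00186268 m³
In qt: 0.00186268 / 0.000946353 = 1.96827 qt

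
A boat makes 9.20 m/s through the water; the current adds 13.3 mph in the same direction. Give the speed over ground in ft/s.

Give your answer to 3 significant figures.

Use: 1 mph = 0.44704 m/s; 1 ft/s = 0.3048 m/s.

49.7 ft/s

9.20 m/s (already m/s)
13.3 mph × 0.44704 → 5.94563 m/s
Combined: 9.2 + 5.94563 = 15.1456 m/s
In ft/s: 15.1456 / 0.3048 = 49.6903 ft/s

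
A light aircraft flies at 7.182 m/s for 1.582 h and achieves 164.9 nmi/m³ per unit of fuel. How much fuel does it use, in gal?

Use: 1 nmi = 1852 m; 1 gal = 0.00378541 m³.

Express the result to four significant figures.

1.582 h → 5695.2 s
d = v × t = 7.182 × 5695.2 = 40902.9 m
164.9 nmi/m³ → 305395 m/m³
V = d / (distance per unit fuel) = 40902.9 / 305395 = 0.133934 m³
In gal: 0.133934 / 0.00378541 = 35.3816 gal

35.38 gal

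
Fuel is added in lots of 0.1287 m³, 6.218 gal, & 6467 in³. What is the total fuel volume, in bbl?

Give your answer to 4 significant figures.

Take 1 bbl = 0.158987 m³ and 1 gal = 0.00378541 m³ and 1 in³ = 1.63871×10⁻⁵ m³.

0.1287 m³ (already m³)
6.218 gal × 0.00378541 → 0.0235377 m³
6467 in³ × 1.63871×10⁻⁵ → 0.105975 m³
Total: 0.1287 + 0.0235377 + 0.105975 = 0.258213 m³
In bbl: 0.258213 / 0.158987 = 1.62411 bbl

1.624 bbl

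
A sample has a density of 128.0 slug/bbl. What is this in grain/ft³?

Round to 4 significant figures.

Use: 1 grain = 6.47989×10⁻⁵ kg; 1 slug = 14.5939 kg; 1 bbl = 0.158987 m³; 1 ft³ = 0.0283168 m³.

128.0 slug/bbl × 14.5939 kg/slug ÷ 0.158987 m³/bbl = 11749.5 kg/m³
11749.5 kg/m³ ÷ 6.47989×10⁻⁵ kg/grain × 0.0283168 m³/ft³ = 5.13447×10⁶ grain/ft³

5.134×10⁶ grain/ft³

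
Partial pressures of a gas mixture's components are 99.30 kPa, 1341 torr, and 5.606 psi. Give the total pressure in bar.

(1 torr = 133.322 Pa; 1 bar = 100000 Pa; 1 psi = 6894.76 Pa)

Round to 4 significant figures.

99.30 kPa × 1000 = 99300 Pa
1341 torr × 133.322 = 178785 Pa
5.606 psi × 6894.76 = 38652 Pa
Total: 99300 + 178785 + 38652 = 316737 Pa
In bar: 316737 / 100000 = 3.16737 bar

3.167 bar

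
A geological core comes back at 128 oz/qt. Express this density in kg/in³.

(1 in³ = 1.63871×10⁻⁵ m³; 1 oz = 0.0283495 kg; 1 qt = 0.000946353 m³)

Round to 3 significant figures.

0.0628 kg/in³

128 oz/qt × 0.0283495 kg/oz ÷ 0.000946353 m³/qt = 3834.44 kg/m³
3834.44 kg/m³ × 1.63871×10⁻⁵ m³/in³ = 0.0628354 kg/in³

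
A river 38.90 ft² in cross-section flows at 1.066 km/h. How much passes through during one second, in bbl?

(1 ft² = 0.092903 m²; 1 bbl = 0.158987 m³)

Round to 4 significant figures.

1.066 km/h × (1/3.6) → 0.296111 m/s
38.90 ft² × 0.092903 → 3.61393 m²
V = v × A × t = 0.296111 m/s × 3.61393 m² × 1 s = 1.07012 m³
1.07012 m³ ÷ (0.158987 m³/bbl) = 6.73086 bbl

6.731 bbl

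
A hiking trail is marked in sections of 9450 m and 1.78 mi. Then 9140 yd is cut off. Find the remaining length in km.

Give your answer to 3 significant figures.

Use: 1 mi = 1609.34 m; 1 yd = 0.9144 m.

3.96 km

9450 m (already m)
1.78 mi × 1609.34 = 2864.63 m
9140 yd × 0.9144 = 8357.62 m
Result: 9450 + 2864.63 − 8357.62 = 3957.01 m
In km: 3957.01 / 1000 = 3.95701 km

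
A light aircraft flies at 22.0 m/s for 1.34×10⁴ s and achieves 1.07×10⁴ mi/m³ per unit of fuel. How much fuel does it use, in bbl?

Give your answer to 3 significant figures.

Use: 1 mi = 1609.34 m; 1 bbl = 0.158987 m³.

d = v × t = 22 × 13400 = 294800 m
1.07×10⁴ mi/m³ → 1.72199×10⁷ m/m³
V = d / (distance per unit fuel) = 294800 / 1.72199×10⁷ = 0.0171197 m³
In bbl: 0.0171197 / 0.158987 = 0.10768 bbl

0.108 bbl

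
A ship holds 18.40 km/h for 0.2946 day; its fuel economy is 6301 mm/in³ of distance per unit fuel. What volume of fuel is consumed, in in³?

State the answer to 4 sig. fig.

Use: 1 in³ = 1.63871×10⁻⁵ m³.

2.065×10⁴ in³

18.40 km/h → 5.11111 m/s
0.2946 day → 25453.4 s
d = v × t = 5.11111 × 25453.4 = 130095 m
6301 mm/in³ → 384510 m/m³
V = d / (distance per unit fuel) = 130095 / 384510 = 0.33834 m³
In in³: 0.33834 / 1.63871×10⁻⁵ = 20646.7 in³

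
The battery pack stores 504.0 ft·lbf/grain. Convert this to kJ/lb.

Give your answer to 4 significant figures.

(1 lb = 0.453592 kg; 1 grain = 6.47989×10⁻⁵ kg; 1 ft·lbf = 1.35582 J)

504.0 ft·lbf/grain × 1.35582 J/ft·lbf ÷ 6.47989×10⁻⁵ kg/grain = 1.05454×10⁷ J/kg
1.05454×10⁷ J/kg ÷ 1000 J/kJ × 0.453592 kg/lb = 4783.31 kJ/lb

4783 kJ/lb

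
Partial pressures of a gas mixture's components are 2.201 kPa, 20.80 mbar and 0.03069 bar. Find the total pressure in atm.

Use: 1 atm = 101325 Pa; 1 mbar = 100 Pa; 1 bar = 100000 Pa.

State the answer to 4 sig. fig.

0.07254 atm

2.201 kPa × 1000 = 2201 Pa
20.80 mbar × 100 = 2080 Pa
0.03069 bar × 100000 = 3069 Pa
Combined: 2201 + 2080 + 3069 = 7350 Pa
In atm: 7350 / 101325 = 0.0725389 atm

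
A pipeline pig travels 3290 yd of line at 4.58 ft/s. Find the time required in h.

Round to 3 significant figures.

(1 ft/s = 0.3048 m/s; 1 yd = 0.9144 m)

3290 yd × 0.9144 → 3008.38 m
4.58 ft/s × 0.3048 → 1.39598 m/s
t = d / v = 3008.38 m / 1.39598 m/s = 2155.03 s
2155.03 s ÷ (3600 s/h) = 0.598619 h

0.599 h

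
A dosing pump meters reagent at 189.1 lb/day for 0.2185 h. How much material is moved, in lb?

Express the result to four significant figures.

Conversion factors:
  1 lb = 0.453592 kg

1.722 lb

189.1 lb/day → 9.92757×10⁻⁴ kg/s
0.2185 h → 786.6 s
m = ṁ × t = 9.92757×10⁻⁴ × 786.6 = 0.780903 kg
In lb: 0.780903 / 0.453592 = 1.7216 lb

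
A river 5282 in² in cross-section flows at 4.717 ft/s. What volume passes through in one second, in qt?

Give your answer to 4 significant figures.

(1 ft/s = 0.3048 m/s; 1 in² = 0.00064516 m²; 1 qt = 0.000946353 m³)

5177 qt

4.717 ft/s × 0.3048 = 1.43774 m/s
5282 in² × 0.00064516 = 3.40774 m²
V = v × A × t = 1.43774 m/s × 3.40774 m² × 1 s = 4.89944 m³
4.89944 m³ ÷ (0.000946353 m³/qt) = 5177.18 qt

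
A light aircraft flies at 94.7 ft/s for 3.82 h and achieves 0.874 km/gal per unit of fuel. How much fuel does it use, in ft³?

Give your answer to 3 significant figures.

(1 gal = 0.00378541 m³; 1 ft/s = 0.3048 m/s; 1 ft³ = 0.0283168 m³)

60.7 ft³

94.7 ft/s → 28.8646 m/s
3.82 h → 13752 s
d = v × t = 28.8646 × 13752 = 396946 m
0.874 km/gal → 230886 m/m³
V = d / (distance per unit fuel) = 396946 / 230886 = 1.71923 m³
In ft³: 1.71923 / 0.0283168 = 60.7141 ft³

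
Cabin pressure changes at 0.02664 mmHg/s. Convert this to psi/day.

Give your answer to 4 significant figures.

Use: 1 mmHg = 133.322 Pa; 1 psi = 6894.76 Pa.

0.02664 mmHg/s × 133.322 Pa/mmHg = 3.5517 Pa/s
3.5517 Pa/s ÷ 6894.76 Pa/psi × 86400 s/day = 44.5073 psi/day

44.51 psi/day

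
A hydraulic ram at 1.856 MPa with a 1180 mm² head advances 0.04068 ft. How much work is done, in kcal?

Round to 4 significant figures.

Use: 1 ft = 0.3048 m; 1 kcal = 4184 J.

1.856 MPa → 1.856×10⁶ Pa
1180 mm² → 0.00118 m²
F = P × A = 1.856×10⁶ × 0.00118 = 2190.08 N
0.04068 ft → 0.0123993 m
W = F × d = 2190.08 × 0.0123993 = 27.1555 J
In kcal: 27.1555 / 4184 = 0.00649032 kcal

0.006490 kcal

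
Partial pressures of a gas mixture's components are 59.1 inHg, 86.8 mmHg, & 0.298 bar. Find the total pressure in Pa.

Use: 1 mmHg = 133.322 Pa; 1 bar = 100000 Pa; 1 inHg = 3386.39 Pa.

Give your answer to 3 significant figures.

59.1 inHg × 3386.39 = 200136 Pa
86.8 mmHg × 133.322 = 11572.3 Pa
0.298 bar × 100000 = 29800 Pa
Combined: 200136 + 11572.3 + 29800 = 241508 Pa

2.42×10⁵ Pa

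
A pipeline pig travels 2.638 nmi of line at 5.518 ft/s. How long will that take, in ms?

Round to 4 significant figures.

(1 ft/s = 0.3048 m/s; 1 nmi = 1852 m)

2.638 nmi × 1852 = 4885.58 m
5.518 ft/s × 0.3048 = 1.68189 m/s
t = d / v = 4885.58 m / 1.68189 m/s = 2904.82 s
2904.82 s ÷ (0.001 s/ms) = 2.90482×10⁶ ms

2.905×10⁶ ms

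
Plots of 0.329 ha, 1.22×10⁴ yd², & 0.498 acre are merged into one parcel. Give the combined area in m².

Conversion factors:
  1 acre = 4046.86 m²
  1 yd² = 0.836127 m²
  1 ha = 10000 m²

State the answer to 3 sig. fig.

1.55×10⁴ m²

0.329 ha × 10000 = 3290 m²
1.22×10⁴ yd² × 0.836127 = 10200.7 m²
0.498 acre × 4046.86 = 2015.34 m²
Combined: 3290 + 10200.7 + 2015.34 = 15506 m²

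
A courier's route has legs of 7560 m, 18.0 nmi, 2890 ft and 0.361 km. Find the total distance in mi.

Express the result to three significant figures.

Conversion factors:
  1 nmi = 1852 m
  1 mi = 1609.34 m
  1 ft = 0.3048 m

7560 m (already m)
18.0 nmi × 1852 → 33336 m
2890 ft × 0.3048 → 880.872 m
0.361 km × 1000 → 361 m
Total: 7560 + 33336 + 880.872 + 361 = 42137.9 m
In mi: 42137.9 / 1609.34 = 26.1833 mi

26.2 mi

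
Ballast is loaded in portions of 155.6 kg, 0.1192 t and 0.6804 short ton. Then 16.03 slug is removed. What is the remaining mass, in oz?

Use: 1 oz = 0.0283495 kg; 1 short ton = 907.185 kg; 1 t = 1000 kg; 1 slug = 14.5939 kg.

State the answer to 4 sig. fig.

155.6 kg (already kg)
0.1192 t × 1000 → 119.2 kg
0.6804 short ton × 907.185 → 617.249 kg
16.03 slug × 14.5939 → 233.94 kg
Sum: 155.6 + 119.2 + 617.249 − 233.94 = 658.109 kg
In oz: 658.109 / 0.0283495 = 23214.1 oz

2.321×10⁴ oz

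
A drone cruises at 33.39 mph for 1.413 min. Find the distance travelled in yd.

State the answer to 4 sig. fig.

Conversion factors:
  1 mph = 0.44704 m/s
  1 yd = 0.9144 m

1384 yd

33.39 mph × 0.44704 = 14.9267 m/s
1.413 min × 60 = 84.78 s
d = v × t = 14.9267 m/s × 84.78 s = 1265.49 m
1265.49 m ÷ (0.9144 m/yd) = 1383.96 yd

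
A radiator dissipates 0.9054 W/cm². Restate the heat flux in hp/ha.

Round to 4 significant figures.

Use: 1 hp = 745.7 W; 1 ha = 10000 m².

1.214×10⁵ hp/ha

0.9054 W/cm² ÷ 0.0001 m²/cm² = 9054 W/m²
9054 W/m² ÷ 745.7 W/hp × 10000 m²/ha = 121416 hp/ha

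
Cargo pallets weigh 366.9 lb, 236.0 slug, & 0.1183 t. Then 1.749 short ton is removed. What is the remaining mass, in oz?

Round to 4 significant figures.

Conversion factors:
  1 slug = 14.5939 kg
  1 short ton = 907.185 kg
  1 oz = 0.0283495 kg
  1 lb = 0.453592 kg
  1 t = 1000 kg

366.9 lb × 0.453592 = 166.423 kg
236.0 slug × 14.5939 = 3444.16 kg
0.1183 t × 1000 = 118.3 kg
1.749 short ton × 907.185 = 1586.67 kg
Sum: 166.423 + 3444.16 + 118.3 − 1586.67 = 2142.21 kg
In oz: 2142.21 / 0.0283495 = 75564.3 oz

7.556×10⁴ oz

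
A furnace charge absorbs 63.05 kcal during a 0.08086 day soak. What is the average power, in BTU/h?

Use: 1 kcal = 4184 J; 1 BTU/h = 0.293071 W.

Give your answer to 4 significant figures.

128.8 BTU/h

63.05 kcal × 4184 → 263801 J
0.08086 day × 86400 → 6986.3 s
P = E / t = 263801 J / 6986.3 s = 37.7598 W
37.7598 W ÷ (0.293071 W/BTU/h) = 128.842 BTU/h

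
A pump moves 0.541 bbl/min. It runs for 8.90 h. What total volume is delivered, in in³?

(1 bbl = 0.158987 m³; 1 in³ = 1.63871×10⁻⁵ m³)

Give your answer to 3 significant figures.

2.80×10⁶ in³

0.541 bbl/min → 0.00143353 m³/s
8.90 h → 32040 s
V = Q × t = 0.00143353 × 32040 = 45.9303 m³
In in³: 45.9303 / 1.63871×10⁻⁵ = 2.80283×10⁶ in³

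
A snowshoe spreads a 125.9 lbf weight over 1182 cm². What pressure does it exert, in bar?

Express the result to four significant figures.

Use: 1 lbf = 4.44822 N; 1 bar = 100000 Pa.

0.04738 bar

125.9 lbf × 4.44822 → 560.031 N
1182 cm² × 0.0001 → 0.1182 m²
P = F / A = 560.031 N / 0.1182 m² = 4737.99 Pa
4737.99 Pa ÷ (100000 Pa/bar) = 0.0473799 bar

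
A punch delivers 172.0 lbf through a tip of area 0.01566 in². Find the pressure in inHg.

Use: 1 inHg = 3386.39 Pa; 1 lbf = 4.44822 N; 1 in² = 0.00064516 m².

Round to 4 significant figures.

172.0 lbf × 4.44822 = 765.094 N
0.01566 in² × 0.00064516 = 1.01032×10⁻⁵ m²
P = F / A = 765.094 N / 1.01032×10⁻⁵ m² = 7.57279×10⁷ Pa
7.57279×10⁷ Pa ÷ (3386.39 Pa/inHg) = 22362.4 inHg

2.236×10⁴ inHg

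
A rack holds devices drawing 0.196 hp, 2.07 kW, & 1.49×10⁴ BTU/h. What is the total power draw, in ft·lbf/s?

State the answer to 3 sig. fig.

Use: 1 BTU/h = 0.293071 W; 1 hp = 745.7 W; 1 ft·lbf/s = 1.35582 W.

0.196 hp × 745.7 = 146.157 W
2.07 kW × 1000 = 2070 W
1.49×10⁴ BTU/h × 0.293071 = 4366.76 W
Sum: 146.157 + 2070 + 4366.76 = 6582.92 W
In ft·lbf/s: 6582.92 / 1.35582 = 4855.31 ft·lbf/s

4860 ft·lbf/s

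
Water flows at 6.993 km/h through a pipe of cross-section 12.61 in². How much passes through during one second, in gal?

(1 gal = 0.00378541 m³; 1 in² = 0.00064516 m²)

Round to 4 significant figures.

4.175 gal

6.993 km/h × (1/3.6) = 1.9425 m/s
12.61 in² × 0.00064516 = 0.00813547 m²
V = v × A × t = 1.9425 m/s × 0.00813547 m² × 1 s = 0.0158032 m³
0.0158032 m³ ÷ (0.00378541 m³/gal) = 4.17477 gal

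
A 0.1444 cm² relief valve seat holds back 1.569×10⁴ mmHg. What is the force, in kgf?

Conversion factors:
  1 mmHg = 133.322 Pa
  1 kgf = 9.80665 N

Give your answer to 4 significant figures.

1.569×10⁴ mmHg × 133.322 → 2.09182×10⁶ Pa
0.1444 cm² × 0.0001 → 1.444×10⁻⁵ m²
F = P × A = 2.09182×10⁶ Pa × 1.444×10⁻⁵ m² = 30.2059 N
30.2059 N ÷ (9.80665 N/kgf) = 3.08014 kgf

3.080 kgf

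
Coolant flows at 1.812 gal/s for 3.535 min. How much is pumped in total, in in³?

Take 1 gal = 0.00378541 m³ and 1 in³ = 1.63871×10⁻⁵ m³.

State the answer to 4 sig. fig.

8.878×10⁴ in³

1.812 gal/s → 0.00685916 m³/s
3.535 min → 212.1 s
V = Q × t = 0.00685916 × 212.1 = 1.45483 m³
In in³: 1.45483 / 1.63871×10⁻⁵ = 88779 in³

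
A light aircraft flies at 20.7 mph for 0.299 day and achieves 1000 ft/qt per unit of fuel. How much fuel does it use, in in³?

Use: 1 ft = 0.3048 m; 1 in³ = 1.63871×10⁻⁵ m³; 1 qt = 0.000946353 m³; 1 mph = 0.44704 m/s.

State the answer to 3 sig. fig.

4.53×10⁴ in³

20.7 mph → 9.25373 m/s
0.299 day → 25833.6 s
d = v × t = 9.25373 × 25833.6 = 239057 m
1000 ft/qt → 322079 m/m³
V = d / (distance per unit fuel) = 239057 / 322079 = 0.742231 m³
In in³: 0.742231 / 1.63871×10⁻⁵ = 45293.6 in³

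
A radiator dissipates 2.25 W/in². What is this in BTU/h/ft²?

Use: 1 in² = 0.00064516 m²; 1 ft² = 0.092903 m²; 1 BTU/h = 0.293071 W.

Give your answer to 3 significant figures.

1110 BTU/h/ft²

2.25 W/in² ÷ 0.00064516 m²/in² = 3487.51 W/m²
3487.51 W/m² ÷ 0.293071 W/BTU/h × 0.092903 m²/ft² = 1105.53 BTU/h/ft²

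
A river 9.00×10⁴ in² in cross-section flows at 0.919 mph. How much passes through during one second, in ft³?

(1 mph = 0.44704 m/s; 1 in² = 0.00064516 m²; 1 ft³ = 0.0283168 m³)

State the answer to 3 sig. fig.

842 ft³

0.919 mph × 0.44704 → 0.41083 m/s
9.00×10⁴ in² × 0.00064516 → 58.0644 m²
V = v × A × t = 0.41083 m/s × 58.0644 m² × 1 s = 23.8546 m³
23.8546 m³ ÷ (0.0283168 m³/ft³) = 842.419 ft³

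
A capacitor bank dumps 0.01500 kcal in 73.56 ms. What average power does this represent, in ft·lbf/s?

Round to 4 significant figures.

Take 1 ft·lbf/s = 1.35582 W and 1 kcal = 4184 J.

629.3 ft·lbf/s

0.01500 kcal × 4184 → 62.76 J
73.56 ms × 0.001 → 0.07356 s
P = E / t = 62.76 J / 0.07356 s = 853.181 W
853.181 W ÷ (1.35582 W/ft·lbf/s) = 629.273 ft·lbf/s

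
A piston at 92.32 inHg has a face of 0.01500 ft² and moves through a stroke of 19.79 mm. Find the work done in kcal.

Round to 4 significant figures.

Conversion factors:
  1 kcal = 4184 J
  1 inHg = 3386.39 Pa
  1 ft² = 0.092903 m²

92.32 inHg → 312632 Pa
0.01500 ft² → 0.00139354 m²
F = P × A = 312632 × 0.00139354 = 435.665 N
19.79 mm → 0.01979 m
W = F × d = 435.665 × 0.01979 = 8.62181 J
In kcal: 8.62181 / 4184 = 0.00206066 kcal

0.002061 kcal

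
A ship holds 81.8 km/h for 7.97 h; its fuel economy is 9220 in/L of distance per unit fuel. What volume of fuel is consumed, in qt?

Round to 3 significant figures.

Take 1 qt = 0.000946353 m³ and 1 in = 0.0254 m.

81.8 km/h → 22.7222 m/s
7.97 h → 28692 s
d = v × t = 22.7222 × 28692 = 651945 m
9220 in/L → 234188 m/m³
V = d / (distance per unit fuel) = 651945 / 234188 = 2.78385 m³
In qt: 2.78385 / 0.000946353 = 2941.66 qt

2940 qt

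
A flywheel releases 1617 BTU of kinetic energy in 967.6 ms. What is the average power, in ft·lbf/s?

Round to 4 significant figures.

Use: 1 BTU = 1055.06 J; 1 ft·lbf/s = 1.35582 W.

1.300×10⁶ ft·lbf/s

1617 BTU × 1055.06 → 1.70603×10⁶ J
967.6 ms × 0.001 → 0.9676 s
P = E / t = 1.70603×10⁶ J / 0.9676 s = 1.76316×10⁶ W
1.76316×10⁶ W ÷ (1.35582 W/ft·lbf/s) = 1.30044×10⁶ ft·lbf/s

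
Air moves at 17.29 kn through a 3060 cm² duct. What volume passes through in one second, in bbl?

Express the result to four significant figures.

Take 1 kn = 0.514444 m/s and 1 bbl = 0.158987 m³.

17.12 bbl

17.29 kn × 0.514444 → 8.89474 m/s
3060 cm² × 0.0001 → 0.306 m²
V = v × A × t = 8.89474 m/s × 0.306 m² × 1 s = 2.72179 m³
2.72179 m³ ÷ (0.158987 m³/bbl) = 17.1196 bbl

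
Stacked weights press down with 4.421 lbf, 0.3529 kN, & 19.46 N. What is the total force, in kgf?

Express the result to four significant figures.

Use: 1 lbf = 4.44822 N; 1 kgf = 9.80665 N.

39.98 kgf

4.421 lbf × 4.44822 → 19.6656 N
0.3529 kN × 1000 → 352.9 N
19.46 N (already N)
Total: 19.6656 + 352.9 + 19.46 = 392.026 N
In kgf: 392.026 / 9.80665 = 39.9755 kgf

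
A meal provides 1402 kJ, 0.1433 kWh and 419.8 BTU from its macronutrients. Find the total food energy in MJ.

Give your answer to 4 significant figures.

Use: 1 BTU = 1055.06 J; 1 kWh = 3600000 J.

1402 kJ × 1000 = 1.402×10⁶ J
0.1433 kWh × 3600000 = 515880 J
419.8 BTU × 1055.06 = 442914 J
Total: 1.402×10⁶ + 515880 + 442914 = 2.36079×10⁶ J
In MJ: 2.36079×10⁶ / 1000000 = 2.36079 MJ

2.361 MJ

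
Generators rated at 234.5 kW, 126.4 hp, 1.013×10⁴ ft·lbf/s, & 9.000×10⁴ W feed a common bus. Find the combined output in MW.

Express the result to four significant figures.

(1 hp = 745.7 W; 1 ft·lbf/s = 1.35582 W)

0.4325 MW

234.5 kW × 1000 = 234500 W
126.4 hp × 745.7 = 94256.5 W
1.013×10⁴ ft·lbf/s × 1.35582 = 13734.5 W
9.000×10⁴ W (already W)
Sum: 234500 + 94256.5 + 13734.5 + 90000 = 432491 W
In MW: 432491 / 1000000 = 0.432491 MW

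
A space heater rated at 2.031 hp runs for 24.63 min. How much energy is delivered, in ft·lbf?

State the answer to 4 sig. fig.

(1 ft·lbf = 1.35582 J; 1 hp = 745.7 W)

1.651×10⁶ ft·lbf

2.031 hp × 745.7 = 1514.52 W
24.63 min × 60 = 1477.8 s
E = P × t = 1514.52 W × 1477.8 s = 2.23816×10⁶ J
2.23816×10⁶ J ÷ (1.35582 J/ft·lbf) = 1.65078×10⁶ ft·lbf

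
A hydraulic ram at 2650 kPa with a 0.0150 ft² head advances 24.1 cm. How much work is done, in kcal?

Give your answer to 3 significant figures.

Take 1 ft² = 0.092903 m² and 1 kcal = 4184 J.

0.213 kcal

2650 kPa → 2.65×10⁶ Pa
0.0150 ft² → 0.00139354 m²
F = P × A = 2.65×10⁶ × 0.00139354 = 3692.88 N
24.1 cm → 0.241 m
W = F × d = 3692.88 × 0.241 = 889.984 J
In kcal: 889.984 / 4184 = 0.212711 kcal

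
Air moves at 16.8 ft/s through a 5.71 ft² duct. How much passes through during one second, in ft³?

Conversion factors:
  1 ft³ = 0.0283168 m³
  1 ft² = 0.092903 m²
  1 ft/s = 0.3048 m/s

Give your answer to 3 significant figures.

95.9 ft³

16.8 ft/s × 0.3048 = 5.12064 m/s
5.71 ft² × 0.092903 = 0.530476 m²
V = v × A × t = 5.12064 m/s × 0.530476 m² × 1 s = 2.71638 m³
2.71638 m³ ÷ (0.0283168 m³/ft³) = 95.9282 ft³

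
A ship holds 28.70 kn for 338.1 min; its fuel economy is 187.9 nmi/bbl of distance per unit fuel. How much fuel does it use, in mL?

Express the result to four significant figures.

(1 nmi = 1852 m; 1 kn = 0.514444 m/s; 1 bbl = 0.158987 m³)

1.368×10⁵ mL

28.70 kn → 14.7645 m/s
338.1 min → 20286 s
d = v × t = 14.7645 × 20286 = 299513 m
187.9 nmi/bbl → 2.1888×10⁶ m/m³
V = d / (distance per unit fuel) = 299513 / 2.1888×10⁶ = 0.136839 m³
In mL: 0.136839 / 10⁻⁶ = 136839 mL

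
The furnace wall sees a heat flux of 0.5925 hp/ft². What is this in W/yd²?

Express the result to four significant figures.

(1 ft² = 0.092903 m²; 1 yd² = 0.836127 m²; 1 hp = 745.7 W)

0.5925 hp/ft² × 745.7 W/hp ÷ 0.092903 m²/ft² = 4755.79 W/m²
4755.79 W/m² × 0.836127 m²/yd² = 3976.44 W/yd²

3976 W/yd²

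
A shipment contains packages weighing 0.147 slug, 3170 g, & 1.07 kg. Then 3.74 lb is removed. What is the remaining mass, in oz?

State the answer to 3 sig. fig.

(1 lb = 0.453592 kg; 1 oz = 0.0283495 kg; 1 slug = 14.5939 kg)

165 oz

0.147 slug × 14.5939 → 2.1453 kg
3170 g × 0.001 → 3.17 kg
1.07 kg (already kg)
3.74 lb × 0.453592 → 1.69643 kg
Net: 2.1453 + 3.17 + 1.07 − 1.69643 = 4.68887 kg
In oz: 4.68887 / 0.0283495 = 165.395 oz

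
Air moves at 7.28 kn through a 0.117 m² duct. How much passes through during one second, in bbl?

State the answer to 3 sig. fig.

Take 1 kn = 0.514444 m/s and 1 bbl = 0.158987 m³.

7.28 kn × 0.514444 → 3.74515 m/s
V = v × A × t = 3.74515 m/s × 0.117 m² × 1 s = 0.438183 m³
0.438183 m³ ÷ (0.158987 m³/bbl) = 2.75609 bbl

2.76 bbl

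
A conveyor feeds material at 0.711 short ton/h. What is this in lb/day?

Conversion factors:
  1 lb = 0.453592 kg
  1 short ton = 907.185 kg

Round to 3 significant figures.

3.41×10⁴ lb/day

0.711 short ton/h × 907.185 kg/short ton ÷ 3600 s/h = 0.179169 kg/s
0.179169 kg/s ÷ 0.453592 kg/lb × 86400 s/day = 34128 lb/day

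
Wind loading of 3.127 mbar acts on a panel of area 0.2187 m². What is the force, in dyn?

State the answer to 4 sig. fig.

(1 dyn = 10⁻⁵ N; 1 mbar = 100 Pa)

6.839×10⁶ dyn

3.127 mbar × 100 → 312.7 Pa
F = P × A = 312.7 Pa × 0.2187 m² = 68.3875 N
68.3875 N ÷ (10⁻⁵ N/dyn) = 6.83875×10⁶ dyn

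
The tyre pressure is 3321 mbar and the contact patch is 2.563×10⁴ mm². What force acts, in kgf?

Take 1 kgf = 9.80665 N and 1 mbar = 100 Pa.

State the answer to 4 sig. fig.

868.0 kgf

3321 mbar × 100 = 332100 Pa
2.563×10⁴ mm² × 10⁻⁶ = 0.02563 m²
F = P × A = 332100 Pa × 0.02563 m² = 8511.72 N
8511.72 N ÷ (9.80665 N/kgf) = 867.954 kgf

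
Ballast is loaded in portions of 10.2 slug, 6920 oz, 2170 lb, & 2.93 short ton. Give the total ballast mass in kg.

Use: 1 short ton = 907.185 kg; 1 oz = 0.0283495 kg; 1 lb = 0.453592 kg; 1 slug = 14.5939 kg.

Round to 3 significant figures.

10.2 slug × 14.5939 = 148.858 kg
6920 oz × 0.0283495 = 196.179 kg
2170 lb × 0.453592 = 984.295 kg
2.93 short ton × 907.185 = 2658.05 kg
Combined: 148.858 + 196.179 + 984.295 + 2658.05 = 3987.38 kg

3990 kg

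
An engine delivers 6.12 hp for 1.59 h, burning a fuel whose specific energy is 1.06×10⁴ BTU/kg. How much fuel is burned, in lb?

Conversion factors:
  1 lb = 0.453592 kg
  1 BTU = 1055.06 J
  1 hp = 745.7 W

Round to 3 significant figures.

6.12 hp → 4563.68 W
1.59 h → 5724 s
E = P × t = 4563.68 × 5724 = 2.61225×10⁷ J
1.06×10⁴ BTU/kg → 1.11836×10⁷ J/kg
m = E / e_s = 2.61225×10⁷ / 1.11836×10⁷ = 2.33579 kg
In lb: 2.33579 / 0.453592 = 5.14954 lb

5.15 lb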